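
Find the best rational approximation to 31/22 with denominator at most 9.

Expand x = 31/22 as a continued fraction with the Euclidean algorithm:
  31 = 1*22 + 9, so a_0 = 1.
  22 = 2*9 + 4, so a_1 = 2.
  9 = 2*4 + 1, so a_2 = 2.
  4 = 4*1 + 0, so a_3 = 4.
so x = [1; 2, 2, 4].
Convergents (p_i = a_i*p_{i-1} + p_{i-2}, q_i = a_i*q_{i-1} + q_{i-2} with p_{-2}=0, p_{-1}=1, q_{-2}=1, q_{-1}=0), until the denominator exceeds 9:
  i=0: a_0=1, p_0 = 1*1 + 0 = 1, q_0 = 1*0 + 1 = 1.
  i=1: a_1=2, p_1 = 2*1 + 1 = 3, q_1 = 2*1 + 0 = 2.
  i=2: a_2=2, p_2 = 2*3 + 1 = 7, q_2 = 2*2 + 1 = 5.
  i=3: a_3=4, p_3 = 4*7 + 3 = 31, q_3 = 4*5 + 2 = 22.
q_3 = 22 > 9, so the last convergent with denominator <= 9 is p_2/q_2 = 7/5.
The closest fraction with denominator <= 9 is either p_2/q_2 or the intermediate fraction (k*p_2 + p_1)/(k*q_2 + q_1) with the largest k >= 1 whose denominator stays <= 9; these approach x as k grows, and every other convergent or intermediate fraction in range is farther away.
Largest k: floor((9 - q_1)/q_2) = floor((9 - 2)/5) = 1.
That gives (1*7 + 3)/(1*5 + 2) = 10/7.
Compare the errors: |x - 7/5| = |31*5 - 7*22|/(22*5) = 1/110, and |x - 10/7| = |31*7 - 10*22|/(22*7) = 3/154.
Cross-multiplying, 1*154 = 154 < 330 = 3*110, so 1/110 is smaller: the convergent 7/5 is closer to x than 10/7.

7/5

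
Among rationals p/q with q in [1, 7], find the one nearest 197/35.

Expand x = 197/35 as a continued fraction with the Euclidean algorithm:
  197 = 5*35 + 22, so a_0 = 5.
  35 = 1*22 + 13, so a_1 = 1.
  22 = 1*13 + 9, so a_2 = 1.
  13 = 1*9 + 4, so a_3 = 1.
  9 = 2*4 + 1, so a_4 = 2.
  4 = 4*1 + 0, so a_5 = 4.
so x = [5; 1, 1, 1, 2, 4].
Convergents (p_i = a_i*p_{i-1} + p_{i-2}, q_i = a_i*q_{i-1} + q_{i-2} with p_{-2}=0, p_{-1}=1, q_{-2}=1, q_{-1}=0), until the denominator exceeds 7:
  i=0: a_0=5, p_0 = 5*1 + 0 = 5, q_0 = 5*0 + 1 = 1.
  i=1: a_1=1, p_1 = 1*5 + 1 = 6, q_1 = 1*1 + 0 = 1.
  i=2: a_2=1, p_2 = 1*6 + 5 = 11, q_2 = 1*1 + 1 = 2.
  i=3: a_3=1, p_3 = 1*11 + 6 = 17, q_3 = 1*2 + 1 = 3.
  i=4: a_4=2, p_4 = 2*17 + 11 = 45, q_4 = 2*3 + 2 = 8.
q_4 = 8 > 7, so the last convergent with denominator <= 7 is p_3/q_3 = 17/3.
The closest fraction with denominator <= 7 is either p_3/q_3 or the intermediate fraction (k*p_3 + p_2)/(k*q_3 + q_2) with the largest k >= 1 whose denominator stays <= 7; these approach x as k grows, and every other convergent or intermediate fraction in range is farther away.
Largest k: floor((7 - q_2)/q_3) = floor((7 - 2)/3) = 1.
That gives (1*17 + 11)/(1*3 + 2) = 28/5.
Compare the errors: |x - 17/3| = |197*3 - 17*35|/(35*3) = 4/105, and |x - 28/5| = |197*5 - 28*35|/(35*5) = 5/175.
Cross-multiplying, 5*105 = 525 < 700 = 4*175, so 5/175 is smaller: the intermediate fraction 28/5 is closer to x than 17/3.

28/5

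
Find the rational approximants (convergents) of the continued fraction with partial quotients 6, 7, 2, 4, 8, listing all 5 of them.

Using the convergent recurrence p_i = a_i*p_{i-1} + p_{i-2}, q_i = a_i*q_{i-1} + q_{i-2} with p_{-2}=0, p_{-1}=1, q_{-2}=1, q_{-1}=0:
  i=0: a_0=6, p_0 = 6*1 + 0 = 6, q_0 = 6*0 + 1 = 1.
  i=1: a_1=7, p_1 = 7*6 + 1 = 43, q_1 = 7*1 + 0 = 7.
  i=2: a_2=2, p_2 = 2*43 + 6 = 92, q_2 = 2*7 + 1 = 15.
  i=3: a_3=4, p_3 = 4*92 + 43 = 411, q_3 = 4*15 + 7 = 67.
  i=4: a_4=8, p_4 = 8*411 + 92 = 3380, q_4 = 8*67 + 15 = 551.

6/1, 43/7, 92/15, 411/67, 3380/551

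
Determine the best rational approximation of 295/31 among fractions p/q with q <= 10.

19/2

Expand x = 295/31 as a continued fraction with the Euclidean algorithm:
  295 = 9*31 + 16, so a_0 = 9.
  31 = 1*16 + 15, so a_1 = 1.
  16 = 1*15 + 1, so a_2 = 1.
  15 = 15*1 + 0, so a_3 = 15.
so x = [9; 1, 1, 15].
Convergents (p_i = a_i*p_{i-1} + p_{i-2}, q_i = a_i*q_{i-1} + q_{i-2} with p_{-2}=0, p_{-1}=1, q_{-2}=1, q_{-1}=0), until the denominator exceeds 10:
  i=0: a_0=9, p_0 = 9*1 + 0 = 9, q_0 = 9*0 + 1 = 1.
  i=1: a_1=1, p_1 = 1*9 + 1 = 10, q_1 = 1*1 + 0 = 1.
  i=2: a_2=1, p_2 = 1*10 + 9 = 19, q_2 = 1*1 + 1 = 2.
  i=3: a_3=15, p_3 = 15*19 + 10 = 295, q_3 = 15*2 + 1 = 31.
q_3 = 31 > 10, so the last convergent with denominator <= 10 is p_2/q_2 = 19/2.
The closest fraction with denominator <= 10 is either p_2/q_2 or the intermediate fraction (k*p_2 + p_1)/(k*q_2 + q_1) with the largest k >= 1 whose denominator stays <= 10; these approach x as k grows, and every other convergent or intermediate fraction in range is farther away.
Largest k: floor((10 - q_1)/q_2) = floor((10 - 1)/2) = 4.
That gives (4*19 + 10)/(4*2 + 1) = 86/9.
Compare the errors: |x - 19/2| = |295*2 - 19*31|/(31*2) = 1/62, and |x - 86/9| = |295*9 - 86*31|/(31*9) = 11/279.
Cross-multiplying, 1*279 = 279 < 682 = 11*62, so 1/62 is smaller: the convergent 19/2 is closer to x than 86/9.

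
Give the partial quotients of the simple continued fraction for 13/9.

[1; 2, 4]

Run the Euclidean algorithm on 13 and 9; the successive quotients are the partial quotients a_0, a_1, ... (each step inverts the fractional part left over by the previous one):
  13 = 1*9 + 4, so a_0 = 1.
  9 = 2*4 + 1, so a_1 = 2.
  4 = 4*1 + 0, so a_2 = 4.
The remainder reaches 0 after 3 divisions, so the expansion has 3 partial quotients, read off in order.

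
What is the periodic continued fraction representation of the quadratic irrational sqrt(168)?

[12; (1, 24)]

Write x_i = (sqrt(168) + m_i)/d_i with (m_0, d_0) = (0, 1). a_0 = floor(sqrt(168)) = 12, since 12^2 = 144 <= 168 < 169 = 13^2.
Iterate m_{i+1} = d_i*a_i - m_i, d_{i+1} = (168 - m_{i+1}^2)/d_i, a_{i+1} = floor((a_0 + m_{i+1})/d_{i+1}):
  m_1 = 1*12 - 0 = 12, d_1 = (168 - 12^2)/1 = 24/1 = 24, a_1 = floor((12 + 12)/24) = 1.
  m_2 = 24*1 - 12 = 12, d_2 = (168 - 12^2)/24 = 24/24 = 1, a_2 = floor((12 + 12)/1) = 24.
  m_3 = 1*24 - 12 = 12, d_3 = (168 - 12^2)/1 = 24/1 = 24: (m_3, d_3) = (m_1, d_1) = (12, 24), so from here the quotients repeat a_1, a_2; the period length is 2.
Hence the expansion of sqrt(168) is a_0 = 12 followed by the repeating block 1, 24 (period 2).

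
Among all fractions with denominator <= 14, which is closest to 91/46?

Expand x = 91/46 as a continued fraction with the Euclidean algorithm:
  91 = 1*46 + 45, so a_0 = 1.
  46 = 1*45 + 1, so a_1 = 1.
  45 = 45*1 + 0, so a_2 = 45.
so x = [1; 1, 45].
Convergents (p_i = a_i*p_{i-1} + p_{i-2}, q_i = a_i*q_{i-1} + q_{i-2} with p_{-2}=0, p_{-1}=1, q_{-2}=1, q_{-1}=0), until the denominator exceeds 14:
  i=0: a_0=1, p_0 = 1*1 + 0 = 1, q_0 = 1*0 + 1 = 1.
  i=1: a_1=1, p_1 = 1*1 + 1 = 2, q_1 = 1*1 + 0 = 1.
  i=2: a_2=45, p_2 = 45*2 + 1 = 91, q_2 = 45*1 + 1 = 46.
q_2 = 46 > 14, so the last convergent with denominator <= 14 is p_1/q_1 = 2/1.
The closest fraction with denominator <= 14 is either p_1/q_1 or the intermediate fraction (k*p_1 + p_0)/(k*q_1 + q_0) with the largest k >= 1 whose denominator stays <= 14; these approach x as k grows, and every other convergent or intermediate fraction in range is farther away.
Largest k: floor((14 - q_0)/q_1) = floor((14 - 1)/1) = 13.
That gives (13*2 + 1)/(13*1 + 1) = 27/14.
Compare the errors: |x - 2/1| = |91*1 - 2*46|/(46*1) = 1/46, and |x - 27/14| = |91*14 - 27*46|/(46*14) = 32/644.
Cross-multiplying, 1*644 = 644 < 1472 = 32*46, so 1/46 is smaller: the convergent 2/1 is closer to x than 27/14.

2/1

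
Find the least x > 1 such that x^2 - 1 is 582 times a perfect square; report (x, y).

(x, y) = (193, 8)

First expand sqrt(582) as a continued fraction. With x_i = (sqrt(582) + m_i)/d_i and (m_0, d_0) = (0, 1): a_0 = floor(sqrt(582)) = 24, since 24^2 = 576 <= 582 < 625 = 25^2.
Iterate m_{i+1} = d_i*a_i - m_i, d_{i+1} = (582 - m_{i+1}^2)/d_i, a_{i+1} = floor((a_0 + m_{i+1})/d_{i+1}):
  m_1 = 1*24 - 0 = 24, d_1 = (582 - 24^2)/1 = 6/1 = 6, a_1 = floor((24 + 24)/6) = 8.
  m_2 = 6*8 - 24 = 24, d_2 = (582 - 24^2)/6 = 6/6 = 1, a_2 = floor((24 + 24)/1) = 48.
  m_3 = 1*48 - 24 = 24, d_3 = (582 - 24^2)/1 = 6/1 = 6: (m_3, d_3) = (m_1, d_1) = (24, 6), so from here the quotients repeat a_1, a_2; the period length is 2.
So sqrt(582) = [24; (8, 48)] with period length k = 2.
k is even, so the fundamental solution of x^2 - 582y^2 = 1 is (p_{k-1}, q_{k-1}) = (p_1, q_1); compute convergents through index 1.
Convergents (p_i = a_i*p_{i-1} + p_{i-2}, q_i = a_i*q_{i-1} + q_{i-2} with p_{-2}=0, p_{-1}=1, q_{-2}=1, q_{-1}=0):
  i=0: a_0=24, p_0 = 24*1 + 0 = 24, q_0 = 24*0 + 1 = 1.
  i=1: a_1=8, p_1 = 8*24 + 1 = 193, q_1 = 8*1 + 0 = 8.
Check: 193^2 - 582*8^2 = 37249 - 37248 = 1, so (x, y) = (193, 8) solves the equation, and by the theorem it is the least positive solution.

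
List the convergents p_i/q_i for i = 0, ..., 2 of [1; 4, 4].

1/1, 5/4, 21/17

Using the convergent recurrence p_i = a_i*p_{i-1} + p_{i-2}, q_i = a_i*q_{i-1} + q_{i-2} with p_{-2}=0, p_{-1}=1, q_{-2}=1, q_{-1}=0:
  i=0: a_0=1, p_0 = 1*1 + 0 = 1, q_0 = 1*0 + 1 = 1.
  i=1: a_1=4, p_1 = 4*1 + 1 = 5, q_1 = 4*1 + 0 = 4.
  i=2: a_2=4, p_2 = 4*5 + 1 = 21, q_2 = 4*4 + 1 = 17.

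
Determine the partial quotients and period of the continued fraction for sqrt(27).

[5; (5, 10)]

Write x_i = (sqrt(27) + m_i)/d_i with (m_0, d_0) = (0, 1). a_0 = floor(sqrt(27)) = 5, since 5^2 = 25 <= 27 < 36 = 6^2.
Iterate m_{i+1} = d_i*a_i - m_i, d_{i+1} = (27 - m_{i+1}^2)/d_i, a_{i+1} = floor((a_0 + m_{i+1})/d_{i+1}):
  m_1 = 1*5 - 0 = 5, d_1 = (27 - 5^2)/1 = 2/1 = 2, a_1 = floor((5 + 5)/2) = 5.
  m_2 = 2*5 - 5 = 5, d_2 = (27 - 5^2)/2 = 2/2 = 1, a_2 = floor((5 + 5)/1) = 10.
  m_3 = 1*10 - 5 = 5, d_3 = (27 - 5^2)/1 = 2/1 = 2: (m_3, d_3) = (m_1, d_1) = (5, 2), so from here the quotients repeat a_1, a_2; the period length is 2.
Hence the expansion of sqrt(27) is a_0 = 5 followed by the repeating block 5, 10 (period 2).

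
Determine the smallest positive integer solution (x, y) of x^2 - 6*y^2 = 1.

(x, y) = (5, 2)

First expand sqrt(6) as a continued fraction. With x_i = (sqrt(6) + m_i)/d_i and (m_0, d_0) = (0, 1): a_0 = floor(sqrt(6)) = 2, since 2^2 = 4 <= 6 < 9 = 3^2.
Iterate m_{i+1} = d_i*a_i - m_i, d_{i+1} = (6 - m_{i+1}^2)/d_i, a_{i+1} = floor((a_0 + m_{i+1})/d_{i+1}):
  m_1 = 1*2 - 0 = 2, d_1 = (6 - 2^2)/1 = 2/1 = 2, a_1 = floor((2 + 2)/2) = 2.
  m_2 = 2*2 - 2 = 2, d_2 = (6 - 2^2)/2 = 2/2 = 1, a_2 = floor((2 + 2)/1) = 4.
  m_3 = 1*4 - 2 = 2, d_3 = (6 - 2^2)/1 = 2/1 = 2: (m_3, d_3) = (m_1, d_1) = (2, 2), so from here the quotients repeat a_1, a_2; the period length is 2.
So sqrt(6) = [2; (2, 4)] with period length k = 2.
k is even, so the fundamental solution of x^2 - 6y^2 = 1 is (p_{k-1}, q_{k-1}) = (p_1, q_1); compute convergents through index 1.
Convergents (p_i = a_i*p_{i-1} + p_{i-2}, q_i = a_i*q_{i-1} + q_{i-2} with p_{-2}=0, p_{-1}=1, q_{-2}=1, q_{-1}=0):
  i=0: a_0=2, p_0 = 2*1 + 0 = 2, q_0 = 2*0 + 1 = 1.
  i=1: a_1=2, p_1 = 2*2 + 1 = 5, q_1 = 2*1 + 0 = 2.
Check: 5^2 - 6*2^2 = 25 - 24 = 1, so (x, y) = (5, 2) solves the equation, and by the theorem it is the least positive solution.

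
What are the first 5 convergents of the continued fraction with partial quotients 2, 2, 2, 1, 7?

2/1, 5/2, 12/5, 17/7, 131/54

Using the convergent recurrence p_i = a_i*p_{i-1} + p_{i-2}, q_i = a_i*q_{i-1} + q_{i-2} with p_{-2}=0, p_{-1}=1, q_{-2}=1, q_{-1}=0:
  i=0: a_0=2, p_0 = 2*1 + 0 = 2, q_0 = 2*0 + 1 = 1.
  i=1: a_1=2, p_1 = 2*2 + 1 = 5, q_1 = 2*1 + 0 = 2.
  i=2: a_2=2, p_2 = 2*5 + 2 = 12, q_2 = 2*2 + 1 = 5.
  i=3: a_3=1, p_3 = 1*12 + 5 = 17, q_3 = 1*5 + 2 = 7.
  i=4: a_4=7, p_4 = 7*17 + 12 = 131, q_4 = 7*7 + 5 = 54.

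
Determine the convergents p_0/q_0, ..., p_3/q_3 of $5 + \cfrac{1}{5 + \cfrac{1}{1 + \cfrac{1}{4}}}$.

5/1, 26/5, 31/6, 150/29

Using the convergent recurrence p_i = a_i*p_{i-1} + p_{i-2}, q_i = a_i*q_{i-1} + q_{i-2} with p_{-2}=0, p_{-1}=1, q_{-2}=1, q_{-1}=0:
  i=0: a_0=5, p_0 = 5*1 + 0 = 5, q_0 = 5*0 + 1 = 1.
  i=1: a_1=5, p_1 = 5*5 + 1 = 26, q_1 = 5*1 + 0 = 5.
  i=2: a_2=1, p_2 = 1*26 + 5 = 31, q_2 = 1*5 + 1 = 6.
  i=3: a_3=4, p_3 = 4*31 + 26 = 150, q_3 = 4*6 + 5 = 29.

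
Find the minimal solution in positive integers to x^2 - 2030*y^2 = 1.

First expand sqrt(2030) as a continued fraction. With x_i = (sqrt(2030) + m_i)/d_i and (m_0, d_0) = (0, 1): a_0 = floor(sqrt(2030)) = 45, since 45^2 = 2025 <= 2030 < 2116 = 46^2.
Iterate m_{i+1} = d_i*a_i - m_i, d_{i+1} = (2030 - m_{i+1}^2)/d_i, a_{i+1} = floor((a_0 + m_{i+1})/d_{i+1}):
  m_1 = 1*45 - 0 = 45, d_1 = (2030 - 45^2)/1 = 5/1 = 5, a_1 = floor((45 + 45)/5) = 18.
  m_2 = 5*18 - 45 = 45, d_2 = (2030 - 45^2)/5 = 5/5 = 1, a_2 = floor((45 + 45)/1) = 90.
  m_3 = 1*90 - 45 = 45, d_3 = (2030 - 45^2)/1 = 5/1 = 5: (m_3, d_3) = (m_1, d_1) = (45, 5), so from here the quotients repeat a_1, a_2; the period length is 2.
So sqrt(2030) = [45; (18, 90)] with period length k = 2.
k is even, so the fundamental solution of x^2 - 2030y^2 = 1 is (p_{k-1}, q_{k-1}) = (p_1, q_1); compute convergents through index 1.
Convergents (p_i = a_i*p_{i-1} + p_{i-2}, q_i = a_i*q_{i-1} + q_{i-2} with p_{-2}=0, p_{-1}=1, q_{-2}=1, q_{-1}=0):
  i=0: a_0=45, p_0 = 45*1 + 0 = 45, q_0 = 45*0 + 1 = 1.
  i=1: a_1=18, p_1 = 18*45 + 1 = 811, q_1 = 18*1 + 0 = 18.
Check: 811^2 - 2030*18^2 = 657721 - 657720 = 1, so (x, y) = (811, 18) solves the equation, and by the theorem it is the least positive solution.

(x, y) = (811, 18)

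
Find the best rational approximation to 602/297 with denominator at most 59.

Expand x = 602/297 as a continued fraction with the Euclidean algorithm:
  602 = 2*297 + 8, so a_0 = 2.
  297 = 37*8 + 1, so a_1 = 37.
  8 = 8*1 + 0, so a_2 = 8.
so x = [2; 37, 8].
Convergents (p_i = a_i*p_{i-1} + p_{i-2}, q_i = a_i*q_{i-1} + q_{i-2} with p_{-2}=0, p_{-1}=1, q_{-2}=1, q_{-1}=0), until the denominator exceeds 59:
  i=0: a_0=2, p_0 = 2*1 + 0 = 2, q_0 = 2*0 + 1 = 1.
  i=1: a_1=37, p_1 = 37*2 + 1 = 75, q_1 = 37*1 + 0 = 37.
  i=2: a_2=8, p_2 = 8*75 + 2 = 602, q_2 = 8*37 + 1 = 297.
q_2 = 297 > 59, so the last convergent with denominator <= 59 is p_1/q_1 = 75/37.
The closest fraction with denominator <= 59 is either p_1/q_1 or the intermediate fraction (k*p_1 + p_0)/(k*q_1 + q_0) with the largest k >= 1 whose denominator stays <= 59; these approach x as k grows, and every other convergent or intermediate fraction in range is farther away.
Largest k: floor((59 - q_0)/q_1) = floor((59 - 1)/37) = 1.
That gives (1*75 + 2)/(1*37 + 1) = 77/38.
Compare the errors: |x - 75/37| = |602*37 - 75*297|/(297*37) = 1/10989, and |x - 77/38| = |602*38 - 77*297|/(297*38) = 7/11286.
Cross-multiplying, 1*11286 = 11286 < 76923 = 7*10989, so 1/10989 is smaller: the convergent 75/37 is closer to x than 77/38.

75/37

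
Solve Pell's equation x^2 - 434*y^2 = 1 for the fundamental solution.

(x, y) = (125, 6)

First expand sqrt(434) as a continued fraction. With x_i = (sqrt(434) + m_i)/d_i and (m_0, d_0) = (0, 1): a_0 = floor(sqrt(434)) = 20, since 20^2 = 400 <= 434 < 441 = 21^2.
Iterate m_{i+1} = d_i*a_i - m_i, d_{i+1} = (434 - m_{i+1}^2)/d_i, a_{i+1} = floor((a_0 + m_{i+1})/d_{i+1}):
  m_1 = 1*20 - 0 = 20, d_1 = (434 - 20^2)/1 = 34/1 = 34, a_1 = floor((20 + 20)/34) = 1.
  m_2 = 34*1 - 20 = 14, d_2 = (434 - 14^2)/34 = 238/34 = 7, a_2 = floor((20 + 14)/7) = 4.
  m_3 = 7*4 - 14 = 14, d_3 = (434 - 14^2)/7 = 238/7 = 34, a_3 = floor((20 + 14)/34) = 1.
  m_4 = 34*1 - 14 = 20, d_4 = (434 - 20^2)/34 = 34/34 = 1, a_4 = floor((20 + 20)/1) = 40.
  m_5 = 1*40 - 20 = 20, d_5 = (434 - 20^2)/1 = 34/1 = 34: (m_5, d_5) = (m_1, d_1) = (20, 34), so from here the quotients repeat a_1, ..., a_4; the period length is 4.
So sqrt(434) = [20; (1, 4, 1, 40)] with period length k = 4.
k is even, so the fundamental solution of x^2 - 434y^2 = 1 is (p_{k-1}, q_{k-1}) = (p_3, q_3); compute convergents through index 3.
Convergents (p_i = a_i*p_{i-1} + p_{i-2}, q_i = a_i*q_{i-1} + q_{i-2} with p_{-2}=0, p_{-1}=1, q_{-2}=1, q_{-1}=0):
  i=0: a_0=20, p_0 = 20*1 + 0 = 20, q_0 = 20*0 + 1 = 1.
  i=1: a_1=1, p_1 = 1*20 + 1 = 21, q_1 = 1*1 + 0 = 1.
  i=2: a_2=4, p_2 = 4*21 + 20 = 104, q_2 = 4*1 + 1 = 5.
  i=3: a_3=1, p_3 = 1*104 + 21 = 125, q_3 = 1*5 + 1 = 6.
Check: 125^2 - 434*6^2 = 15625 - 15624 = 1, so (x, y) = (125, 6) solves the equation, and by the theorem it is the least positive solution.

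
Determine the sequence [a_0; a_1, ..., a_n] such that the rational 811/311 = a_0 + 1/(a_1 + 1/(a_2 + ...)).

[2; 1, 1, 1, 1, 4, 1, 1, 2, 2]

Run the Euclidean algorithm on 811 and 311; the successive quotients are the partial quotients a_0, a_1, ... (each step inverts the fractional part left over by the previous one):
  811 = 2*311 + 189, so a_0 = 2.
  311 = 1*189 + 122, so a_1 = 1.
  189 = 1*122 + 67, so a_2 = 1.
  122 = 1*67 + 55, so a_3 = 1.
  67 = 1*55 + 12, so a_4 = 1.
  55 = 4*12 + 7, so a_5 = 4.
  12 = 1*7 + 5, so a_6 = 1.
  7 = 1*5 + 2, so a_7 = 1.
  5 = 2*2 + 1, so a_8 = 2.
  2 = 2*1 + 0, so a_9 = 2.
The remainder reaches 0 after 10 divisions, so the expansion has 10 partial quotients, read off in order.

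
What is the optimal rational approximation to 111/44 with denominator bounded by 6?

Expand x = 111/44 as a continued fraction with the Euclidean algorithm:
  111 = 2*44 + 23, so a_0 = 2.
  44 = 1*23 + 21, so a_1 = 1.
  23 = 1*21 + 2, so a_2 = 1.
  21 = 10*2 + 1, so a_3 = 10.
  2 = 2*1 + 0, so a_4 = 2.
so x = [2; 1, 1, 10, 2].
Convergents (p_i = a_i*p_{i-1} + p_{i-2}, q_i = a_i*q_{i-1} + q_{i-2} with p_{-2}=0, p_{-1}=1, q_{-2}=1, q_{-1}=0), until the denominator exceeds 6:
  i=0: a_0=2, p_0 = 2*1 + 0 = 2, q_0 = 2*0 + 1 = 1.
  i=1: a_1=1, p_1 = 1*2 + 1 = 3, q_1 = 1*1 + 0 = 1.
  i=2: a_2=1, p_2 = 1*3 + 2 = 5, q_2 = 1*1 + 1 = 2.
  i=3: a_3=10, p_3 = 10*5 + 3 = 53, q_3 = 10*2 + 1 = 21.
q_3 = 21 > 6, so the last convergent with denominator <= 6 is p_2/q_2 = 5/2.
The closest fraction with denominator <= 6 is either p_2/q_2 or the intermediate fraction (k*p_2 + p_1)/(k*q_2 + q_1) with the largest k >= 1 whose denominator stays <= 6; these approach x as k grows, and every other convergent or intermediate fraction in range is farther away.
Largest k: floor((6 - q_1)/q_2) = floor((6 - 1)/2) = 2.
That gives (2*5 + 3)/(2*2 + 1) = 13/5.
Compare the errors: |x - 5/2| = |111*2 - 5*44|/(44*2) = 2/88, and |x - 13/5| = |111*5 - 13*44|/(44*5) = 17/220.
Cross-multiplying, 2*220 = 440 < 1496 = 17*88, so 2/88 is smaller: the convergent 5/2 is closer to x than 13/5.

5/2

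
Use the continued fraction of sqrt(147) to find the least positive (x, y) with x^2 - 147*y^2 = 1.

(x, y) = (97, 8)

First expand sqrt(147) as a continued fraction. With x_i = (sqrt(147) + m_i)/d_i and (m_0, d_0) = (0, 1): a_0 = floor(sqrt(147)) = 12, since 12^2 = 144 <= 147 < 169 = 13^2.
Iterate m_{i+1} = d_i*a_i - m_i, d_{i+1} = (147 - m_{i+1}^2)/d_i, a_{i+1} = floor((a_0 + m_{i+1})/d_{i+1}):
  m_1 = 1*12 - 0 = 12, d_1 = (147 - 12^2)/1 = 3/1 = 3, a_1 = floor((12 + 12)/3) = 8.
  m_2 = 3*8 - 12 = 12, d_2 = (147 - 12^2)/3 = 3/3 = 1, a_2 = floor((12 + 12)/1) = 24.
  m_3 = 1*24 - 12 = 12, d_3 = (147 - 12^2)/1 = 3/1 = 3: (m_3, d_3) = (m_1, d_1) = (12, 3), so from here the quotients repeat a_1, a_2; the period length is 2.
So sqrt(147) = [12; (8, 24)] with period length k = 2.
k is even, so the fundamental solution of x^2 - 147y^2 = 1 is (p_{k-1}, q_{k-1}) = (p_1, q_1); compute convergents through index 1.
Convergents (p_i = a_i*p_{i-1} + p_{i-2}, q_i = a_i*q_{i-1} + q_{i-2} with p_{-2}=0, p_{-1}=1, q_{-2}=1, q_{-1}=0):
  i=0: a_0=12, p_0 = 12*1 + 0 = 12, q_0 = 12*0 + 1 = 1.
  i=1: a_1=8, p_1 = 8*12 + 1 = 97, q_1 = 8*1 + 0 = 8.
Check: 97^2 - 147*8^2 = 9409 - 9408 = 1, so (x, y) = (97, 8) solves the equation, and by the theorem it is the least positive solution.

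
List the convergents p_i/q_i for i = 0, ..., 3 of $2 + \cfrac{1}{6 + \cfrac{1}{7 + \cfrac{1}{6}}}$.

Using the convergent recurrence p_i = a_i*p_{i-1} + p_{i-2}, q_i = a_i*q_{i-1} + q_{i-2} with p_{-2}=0, p_{-1}=1, q_{-2}=1, q_{-1}=0:
  i=0: a_0=2, p_0 = 2*1 + 0 = 2, q_0 = 2*0 + 1 = 1.
  i=1: a_1=6, p_1 = 6*2 + 1 = 13, q_1 = 6*1 + 0 = 6.
  i=2: a_2=7, p_2 = 7*13 + 2 = 93, q_2 = 7*6 + 1 = 43.
  i=3: a_3=6, p_3 = 6*93 + 13 = 571, q_3 = 6*43 + 6 = 264.

2/1, 13/6, 93/43, 571/264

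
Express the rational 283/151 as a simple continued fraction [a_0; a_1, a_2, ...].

[1; 1, 6, 1, 18]

Run the Euclidean algorithm on 283 and 151; the successive quotients are the partial quotients a_0, a_1, ... (each step inverts the fractional part left over by the previous one):
  283 = 1*151 + 132, so a_0 = 1.
  151 = 1*132 + 19, so a_1 = 1.
  132 = 6*19 + 18, so a_2 = 6.
  19 = 1*18 + 1, so a_3 = 1.
  18 = 18*1 + 0, so a_4 = 18.
The remainder reaches 0 after 5 divisions, so the expansion has 5 partial quotients, read off in order.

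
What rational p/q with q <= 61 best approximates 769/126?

Expand x = 769/126 as a continued fraction with the Euclidean algorithm:
  769 = 6*126 + 13, so a_0 = 6.
  126 = 9*13 + 9, so a_1 = 9.
  13 = 1*9 + 4, so a_2 = 1.
  9 = 2*4 + 1, so a_3 = 2.
  4 = 4*1 + 0, so a_4 = 4.
so x = [6; 9, 1, 2, 4].
Convergents (p_i = a_i*p_{i-1} + p_{i-2}, q_i = a_i*q_{i-1} + q_{i-2} with p_{-2}=0, p_{-1}=1, q_{-2}=1, q_{-1}=0), until the denominator exceeds 61:
  i=0: a_0=6, p_0 = 6*1 + 0 = 6, q_0 = 6*0 + 1 = 1.
  i=1: a_1=9, p_1 = 9*6 + 1 = 55, q_1 = 9*1 + 0 = 9.
  i=2: a_2=1, p_2 = 1*55 + 6 = 61, q_2 = 1*9 + 1 = 10.
  i=3: a_3=2, p_3 = 2*61 + 55 = 177, q_3 = 2*10 + 9 = 29.
  i=4: a_4=4, p_4 = 4*177 + 61 = 769, q_4 = 4*29 + 10 = 126.
q_4 = 126 > 61, so the last convergent with denominator <= 61 is p_3/q_3 = 177/29.
The closest fraction with denominator <= 61 is either p_3/q_3 or the intermediate fraction (k*p_3 + p_2)/(k*q_3 + q_2) with the largest k >= 1 whose denominator stays <= 61; these approach x as k grows, and every other convergent or intermediate fraction in range is farther away.
Largest k: floor((61 - q_2)/q_3) = floor((61 - 10)/29) = 1.
That gives (1*177 + 61)/(1*29 + 10) = 238/39.
Compare the errors: |x - 177/29| = |769*29 - 177*126|/(126*29) = 1/3654, and |x - 238/39| = |769*39 - 238*126|/(126*39) = 3/4914.
Cross-multiplying, 1*4914 = 4914 < 10962 = 3*3654, so 1/3654 is smaller: the convergent 177/29 is closer to x than 238/39.

177/29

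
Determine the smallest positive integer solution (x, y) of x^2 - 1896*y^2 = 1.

First expand sqrt(1896) as a continued fraction. With x_i = (sqrt(1896) + m_i)/d_i and (m_0, d_0) = (0, 1): a_0 = floor(sqrt(1896)) = 43, since 43^2 = 1849 <= 1896 < 1936 = 44^2.
Iterate m_{i+1} = d_i*a_i - m_i, d_{i+1} = (1896 - m_{i+1}^2)/d_i, a_{i+1} = floor((a_0 + m_{i+1})/d_{i+1}):
  m_1 = 1*43 - 0 = 43, d_1 = (1896 - 43^2)/1 = 47/1 = 47, a_1 = floor((43 + 43)/47) = 1.
  m_2 = 47*1 - 43 = 4, d_2 = (1896 - 4^2)/47 = 1880/47 = 40, a_2 = floor((43 + 4)/40) = 1.
  m_3 = 40*1 - 4 = 36, d_3 = (1896 - 36^2)/40 = 600/40 = 15, a_3 = floor((43 + 36)/15) = 5.
  m_4 = 15*5 - 36 = 39, d_4 = (1896 - 39^2)/15 = 375/15 = 25, a_4 = floor((43 + 39)/25) = 3.
  m_5 = 25*3 - 39 = 36, d_5 = (1896 - 36^2)/25 = 600/25 = 24, a_5 = floor((43 + 36)/24) = 3.
  m_6 = 24*3 - 36 = 36, d_6 = (1896 - 36^2)/24 = 600/24 = 25, a_6 = floor((43 + 36)/25) = 3.
  m_7 = 25*3 - 36 = 39, d_7 = (1896 - 39^2)/25 = 375/25 = 15, a_7 = floor((43 + 39)/15) = 5.
  m_8 = 15*5 - 39 = 36, d_8 = (1896 - 36^2)/15 = 600/15 = 40, a_8 = floor((43 + 36)/40) = 1.
  m_9 = 40*1 - 36 = 4, d_9 = (1896 - 4^2)/40 = 1880/40 = 47, a_9 = floor((43 + 4)/47) = 1.
  m_10 = 47*1 - 4 = 43, d_10 = (1896 - 43^2)/47 = 47/47 = 1, a_10 = floor((43 + 43)/1) = 86.
  m_11 = 1*86 - 43 = 43, d_11 = (1896 - 43^2)/1 = 47/1 = 47: (m_11, d_11) = (m_1, d_1) = (43, 47), so from here the quotients repeat a_1, ..., a_10; the period length is 10.
So sqrt(1896) = [43; (1, 1, 5, 3, 3, 3, 5, 1, 1, 86)] with period length k = 10.
k is even, so the fundamental solution of x^2 - 1896y^2 = 1 is (p_{k-1}, q_{k-1}) = (p_9, q_9); compute convergents through index 9.
Convergents (p_i = a_i*p_{i-1} + p_{i-2}, q_i = a_i*q_{i-1} + q_{i-2} with p_{-2}=0, p_{-1}=1, q_{-2}=1, q_{-1}=0):
  i=0: a_0=43, p_0 = 43*1 + 0 = 43, q_0 = 43*0 + 1 = 1.
  i=1: a_1=1, p_1 = 1*43 + 1 = 44, q_1 = 1*1 + 0 = 1.
  i=2: a_2=1, p_2 = 1*44 + 43 = 87, q_2 = 1*1 + 1 = 2.
  i=3: a_3=5, p_3 = 5*87 + 44 = 479, q_3 = 5*2 + 1 = 11.
  i=4: a_4=3, p_4 = 3*479 + 87 = 1524, q_4 = 3*11 + 2 = 35.
  i=5: a_5=3, p_5 = 3*1524 + 479 = 5051, q_5 = 3*35 + 11 = 116.
  i=6: a_6=3, p_6 = 3*5051 + 1524 = 16677, q_6 = 3*116 + 35 = 383.
  i=7: a_7=5, p_7 = 5*16677 + 5051 = 88436, q_7 = 5*383 + 116 = 2031.
  i=8: a_8=1, p_8 = 1*88436 + 16677 = 105113, q_8 = 1*2031 + 383 = 2414.
  i=9: a_9=1, p_9 = 1*105113 + 88436 = 193549, q_9 = 1*2414 + 2031 = 4445.
Check: 193549^2 - 1896*4445^2 = 37461215401 - 37461215400 = 1, so (x, y) = (193549, 4445) solves the equation, and by the theorem it is the least positive solution.

(x, y) = (193549, 4445)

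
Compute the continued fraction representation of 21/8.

[2; 1, 1, 1, 2]

Run the Euclidean algorithm on 21 and 8; the successive quotients are the partial quotients a_0, a_1, ... (each step inverts the fractional part left over by the previous one):
  21 = 2*8 + 5, so a_0 = 2.
  8 = 1*5 + 3, so a_1 = 1.
  5 = 1*3 + 2, so a_2 = 1.
  3 = 1*2 + 1, so a_3 = 1.
  2 = 2*1 + 0, so a_4 = 2.
The remainder reaches 0 after 5 divisions, so the expansion has 5 partial quotients, read off in order.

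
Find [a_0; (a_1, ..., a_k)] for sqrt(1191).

Write x_i = (sqrt(1191) + m_i)/d_i with (m_0, d_0) = (0, 1). a_0 = floor(sqrt(1191)) = 34, since 34^2 = 1156 <= 1191 < 1225 = 35^2.
Iterate m_{i+1} = d_i*a_i - m_i, d_{i+1} = (1191 - m_{i+1}^2)/d_i, a_{i+1} = floor((a_0 + m_{i+1})/d_{i+1}):
  m_1 = 1*34 - 0 = 34, d_1 = (1191 - 34^2)/1 = 35/1 = 35, a_1 = floor((34 + 34)/35) = 1.
  m_2 = 35*1 - 34 = 1, d_2 = (1191 - 1^2)/35 = 1190/35 = 34, a_2 = floor((34 + 1)/34) = 1.
  m_3 = 34*1 - 1 = 33, d_3 = (1191 - 33^2)/34 = 102/34 = 3, a_3 = floor((34 + 33)/3) = 22.
  m_4 = 3*22 - 33 = 33, d_4 = (1191 - 33^2)/3 = 102/3 = 34, a_4 = floor((34 + 33)/34) = 1.
  m_5 = 34*1 - 33 = 1, d_5 = (1191 - 1^2)/34 = 1190/34 = 35, a_5 = floor((34 + 1)/35) = 1.
  m_6 = 35*1 - 1 = 34, d_6 = (1191 - 34^2)/35 = 35/35 = 1, a_6 = floor((34 + 34)/1) = 68.
  m_7 = 1*68 - 34 = 34, d_7 = (1191 - 34^2)/1 = 35/1 = 35: (m_7, d_7) = (m_1, d_1) = (34, 35), so from here the quotients repeat a_1, ..., a_6; the period length is 6.
Hence the expansion of sqrt(1191) is a_0 = 34 followed by the repeating block 1, 1, 22, 1, 1, 68 (period 6).

[34; (1, 1, 22, 1, 1, 68)]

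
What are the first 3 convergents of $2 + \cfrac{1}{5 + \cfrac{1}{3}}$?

2/1, 11/5, 35/16

Using the convergent recurrence p_i = a_i*p_{i-1} + p_{i-2}, q_i = a_i*q_{i-1} + q_{i-2} with p_{-2}=0, p_{-1}=1, q_{-2}=1, q_{-1}=0:
  i=0: a_0=2, p_0 = 2*1 + 0 = 2, q_0 = 2*0 + 1 = 1.
  i=1: a_1=5, p_1 = 5*2 + 1 = 11, q_1 = 5*1 + 0 = 5.
  i=2: a_2=3, p_2 = 3*11 + 2 = 35, q_2 = 3*5 + 1 = 16.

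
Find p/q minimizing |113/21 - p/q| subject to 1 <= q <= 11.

Expand x = 113/21 as a continued fraction with the Euclidean algorithm:
  113 = 5*21 + 8, so a_0 = 5.
  21 = 2*8 + 5, so a_1 = 2.
  8 = 1*5 + 3, so a_2 = 1.
  5 = 1*3 + 2, so a_3 = 1.
  3 = 1*2 + 1, so a_4 = 1.
  2 = 2*1 + 0, so a_5 = 2.
so x = [5; 2, 1, 1, 1, 2].
Convergents (p_i = a_i*p_{i-1} + p_{i-2}, q_i = a_i*q_{i-1} + q_{i-2} with p_{-2}=0, p_{-1}=1, q_{-2}=1, q_{-1}=0), until the denominator exceeds 11:
  i=0: a_0=5, p_0 = 5*1 + 0 = 5, q_0 = 5*0 + 1 = 1.
  i=1: a_1=2, p_1 = 2*5 + 1 = 11, q_1 = 2*1 + 0 = 2.
  i=2: a_2=1, p_2 = 1*11 + 5 = 16, q_2 = 1*2 + 1 = 3.
  i=3: a_3=1, p_3 = 1*16 + 11 = 27, q_3 = 1*3 + 2 = 5.
  i=4: a_4=1, p_4 = 1*27 + 16 = 43, q_4 = 1*5 + 3 = 8.
  i=5: a_5=2, p_5 = 2*43 + 27 = 113, q_5 = 2*8 + 5 = 21.
q_5 = 21 > 11, so the last convergent with denominator <= 11 is p_4/q_4 = 43/8.
The closest fraction with denominator <= 11 is either p_4/q_4 or the intermediate fraction (k*p_4 + p_3)/(k*q_4 + q_3) with the largest k >= 1 whose denominator stays <= 11; these approach x as k grows, and every other convergent or intermediate fraction in range is farther away.
Largest k: floor((11 - q_3)/q_4) = floor((11 - 5)/8) = 0.
Since k = 0, no intermediate fraction beyond p_4/q_4 has denominator <= 11, so the convergent 43/8 is the closest (its error is |113*8 - 43*21|/(21*8) = 1/168).

43/8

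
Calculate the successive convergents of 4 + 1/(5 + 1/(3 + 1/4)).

4/1, 21/5, 67/16, 289/69

Using the convergent recurrence p_i = a_i*p_{i-1} + p_{i-2}, q_i = a_i*q_{i-1} + q_{i-2} with p_{-2}=0, p_{-1}=1, q_{-2}=1, q_{-1}=0:
  i=0: a_0=4, p_0 = 4*1 + 0 = 4, q_0 = 4*0 + 1 = 1.
  i=1: a_1=5, p_1 = 5*4 + 1 = 21, q_1 = 5*1 + 0 = 5.
  i=2: a_2=3, p_2 = 3*21 + 4 = 67, q_2 = 3*5 + 1 = 16.
  i=3: a_3=4, p_3 = 4*67 + 21 = 289, q_3 = 4*16 + 5 = 69.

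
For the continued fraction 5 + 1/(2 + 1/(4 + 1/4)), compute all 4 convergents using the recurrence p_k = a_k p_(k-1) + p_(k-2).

5/1, 11/2, 49/9, 207/38

Using the convergent recurrence p_i = a_i*p_{i-1} + p_{i-2}, q_i = a_i*q_{i-1} + q_{i-2} with p_{-2}=0, p_{-1}=1, q_{-2}=1, q_{-1}=0:
  i=0: a_0=5, p_0 = 5*1 + 0 = 5, q_0 = 5*0 + 1 = 1.
  i=1: a_1=2, p_1 = 2*5 + 1 = 11, q_1 = 2*1 + 0 = 2.
  i=2: a_2=4, p_2 = 4*11 + 5 = 49, q_2 = 4*2 + 1 = 9.
  i=3: a_3=4, p_3 = 4*49 + 11 = 207, q_3 = 4*9 + 2 = 38.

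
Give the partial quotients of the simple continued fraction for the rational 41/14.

[2; 1, 13]

Run the Euclidean algorithm on 41 and 14; the successive quotients are the partial quotients a_0, a_1, ... (each step inverts the fractional part left over by the previous one):
  41 = 2*14 + 13, so a_0 = 2.
  14 = 1*13 + 1, so a_1 = 1.
  13 = 13*1 + 0, so a_2 = 13.
The remainder reaches 0 after 3 divisions, so the expansion has 3 partial quotients, read off in order.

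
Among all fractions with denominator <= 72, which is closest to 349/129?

Expand x = 349/129 as a continued fraction with the Euclidean algorithm:
  349 = 2*129 + 91, so a_0 = 2.
  129 = 1*91 + 38, so a_1 = 1.
  91 = 2*38 + 15, so a_2 = 2.
  38 = 2*15 + 8, so a_3 = 2.
  15 = 1*8 + 7, so a_4 = 1.
  8 = 1*7 + 1, so a_5 = 1.
  7 = 7*1 + 0, so a_6 = 7.
so x = [2; 1, 2, 2, 1, 1, 7].
Convergents (p_i = a_i*p_{i-1} + p_{i-2}, q_i = a_i*q_{i-1} + q_{i-2} with p_{-2}=0, p_{-1}=1, q_{-2}=1, q_{-1}=0), until the denominator exceeds 72:
  i=0: a_0=2, p_0 = 2*1 + 0 = 2, q_0 = 2*0 + 1 = 1.
  i=1: a_1=1, p_1 = 1*2 + 1 = 3, q_1 = 1*1 + 0 = 1.
  i=2: a_2=2, p_2 = 2*3 + 2 = 8, q_2 = 2*1 + 1 = 3.
  i=3: a_3=2, p_3 = 2*8 + 3 = 19, q_3 = 2*3 + 1 = 7.
  i=4: a_4=1, p_4 = 1*19 + 8 = 27, q_4 = 1*7 + 3 = 10.
  i=5: a_5=1, p_5 = 1*27 + 19 = 46, q_5 = 1*10 + 7 = 17.
  i=6: a_6=7, p_6 = 7*46 + 27 = 349, q_6 = 7*17 + 10 = 129.
q_6 = 129 > 72, so the last convergent with denominator <= 72 is p_5/q_5 = 46/17.
The closest fraction with denominator <= 72 is either p_5/q_5 or the intermediate fraction (k*p_5 + p_4)/(k*q_5 + q_4) with the largest k >= 1 whose denominator stays <= 72; these approach x as k grows, and every other convergent or intermediate fraction in range is farther away.
Largest k: floor((72 - q_4)/q_5) = floor((72 - 10)/17) = 3.
That gives (3*46 + 27)/(3*17 + 10) = 165/61.
Compare the errors: |x - 46/17| = |349*17 - 46*129|/(129*17) = 1/2193, and |x - 165/61| = |349*61 - 165*129|/(129*61) = 4/7869.
Cross-multiplying, 1*7869 = 7869 < 8772 = 4*2193, so 1/2193 is smaller: the convergent 46/17 is closer to x than 165/61.

46/17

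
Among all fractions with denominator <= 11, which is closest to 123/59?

Expand x = 123/59 as a continued fraction with the Euclidean algorithm:
  123 = 2*59 + 5, so a_0 = 2.
  59 = 11*5 + 4, so a_1 = 11.
  5 = 1*4 + 1, so a_2 = 1.
  4 = 4*1 + 0, so a_3 = 4.
so x = [2; 11, 1, 4].
Convergents (p_i = a_i*p_{i-1} + p_{i-2}, q_i = a_i*q_{i-1} + q_{i-2} with p_{-2}=0, p_{-1}=1, q_{-2}=1, q_{-1}=0), until the denominator exceeds 11:
  i=0: a_0=2, p_0 = 2*1 + 0 = 2, q_0 = 2*0 + 1 = 1.
  i=1: a_1=11, p_1 = 11*2 + 1 = 23, q_1 = 11*1 + 0 = 11.
  i=2: a_2=1, p_2 = 1*23 + 2 = 25, q_2 = 1*11 + 1 = 12.
q_2 = 12 > 11, so the last convergent with denominator <= 11 is p_1/q_1 = 23/11.
The closest fraction with denominator <= 11 is either p_1/q_1 or the intermediate fraction (k*p_1 + p_0)/(k*q_1 + q_0) with the largest k >= 1 whose denominator stays <= 11; these approach x as k grows, and every other convergent or intermediate fraction in range is farther away.
Largest k: floor((11 - q_0)/q_1) = floor((11 - 1)/11) = 0.
Since k = 0, no intermediate fraction beyond p_1/q_1 has denominator <= 11, so the convergent 23/11 is the closest (its error is |123*11 - 23*59|/(59*11) = 4/649).

23/11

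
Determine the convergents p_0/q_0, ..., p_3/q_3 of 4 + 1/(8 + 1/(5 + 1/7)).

4/1, 33/8, 169/41, 1216/295

Using the convergent recurrence p_i = a_i*p_{i-1} + p_{i-2}, q_i = a_i*q_{i-1} + q_{i-2} with p_{-2}=0, p_{-1}=1, q_{-2}=1, q_{-1}=0:
  i=0: a_0=4, p_0 = 4*1 + 0 = 4, q_0 = 4*0 + 1 = 1.
  i=1: a_1=8, p_1 = 8*4 + 1 = 33, q_1 = 8*1 + 0 = 8.
  i=2: a_2=5, p_2 = 5*33 + 4 = 169, q_2 = 5*8 + 1 = 41.
  i=3: a_3=7, p_3 = 7*169 + 33 = 1216, q_3 = 7*41 + 8 = 295.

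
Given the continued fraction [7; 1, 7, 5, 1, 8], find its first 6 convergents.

7/1, 8/1, 63/8, 323/41, 386/49, 3411/433

Using the convergent recurrence p_i = a_i*p_{i-1} + p_{i-2}, q_i = a_i*q_{i-1} + q_{i-2} with p_{-2}=0, p_{-1}=1, q_{-2}=1, q_{-1}=0:
  i=0: a_0=7, p_0 = 7*1 + 0 = 7, q_0 = 7*0 + 1 = 1.
  i=1: a_1=1, p_1 = 1*7 + 1 = 8, q_1 = 1*1 + 0 = 1.
  i=2: a_2=7, p_2 = 7*8 + 7 = 63, q_2 = 7*1 + 1 = 8.
  i=3: a_3=5, p_3 = 5*63 + 8 = 323, q_3 = 5*8 + 1 = 41.
  i=4: a_4=1, p_4 = 1*323 + 63 = 386, q_4 = 1*41 + 8 = 49.
  i=5: a_5=8, p_5 = 8*386 + 323 = 3411, q_5 = 8*49 + 41 = 433.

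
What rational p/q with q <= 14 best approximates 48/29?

5/3

Expand x = 48/29 as a continued fraction with the Euclidean algorithm:
  48 = 1*29 + 19, so a_0 = 1.
  29 = 1*19 + 10, so a_1 = 1.
  19 = 1*10 + 9, so a_2 = 1.
  10 = 1*9 + 1, so a_3 = 1.
  9 = 9*1 + 0, so a_4 = 9.
so x = [1; 1, 1, 1, 9].
Convergents (p_i = a_i*p_{i-1} + p_{i-2}, q_i = a_i*q_{i-1} + q_{i-2} with p_{-2}=0, p_{-1}=1, q_{-2}=1, q_{-1}=0), until the denominator exceeds 14:
  i=0: a_0=1, p_0 = 1*1 + 0 = 1, q_0 = 1*0 + 1 = 1.
  i=1: a_1=1, p_1 = 1*1 + 1 = 2, q_1 = 1*1 + 0 = 1.
  i=2: a_2=1, p_2 = 1*2 + 1 = 3, q_2 = 1*1 + 1 = 2.
  i=3: a_3=1, p_3 = 1*3 + 2 = 5, q_3 = 1*2 + 1 = 3.
  i=4: a_4=9, p_4 = 9*5 + 3 = 48, q_4 = 9*3 + 2 = 29.
q_4 = 29 > 14, so the last convergent with denominator <= 14 is p_3/q_3 = 5/3.
The closest fraction with denominator <= 14 is either p_3/q_3 or the intermediate fraction (k*p_3 + p_2)/(k*q_3 + q_2) with the largest k >= 1 whose denominator stays <= 14; these approach x as k grows, and every other convergent or intermediate fraction in range is farther away.
Largest k: floor((14 - q_2)/q_3) = floor((14 - 2)/3) = 4.
That gives (4*5 + 3)/(4*3 + 2) = 23/14.
Compare the errors: |x - 5/3| = |48*3 - 5*29|/(29*3) = 1/87, and |x - 23/14| = |48*14 - 23*29|/(29*14) = 5/406.
Cross-multiplying, 1*406 = 406 < 435 = 5*87, so 1/87 is smaller: the convergent 5/3 is closer to x than 23/14.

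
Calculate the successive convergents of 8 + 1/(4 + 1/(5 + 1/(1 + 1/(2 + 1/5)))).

Using the convergent recurrence p_i = a_i*p_{i-1} + p_{i-2}, q_i = a_i*q_{i-1} + q_{i-2} with p_{-2}=0, p_{-1}=1, q_{-2}=1, q_{-1}=0:
  i=0: a_0=8, p_0 = 8*1 + 0 = 8, q_0 = 8*0 + 1 = 1.
  i=1: a_1=4, p_1 = 4*8 + 1 = 33, q_1 = 4*1 + 0 = 4.
  i=2: a_2=5, p_2 = 5*33 + 8 = 173, q_2 = 5*4 + 1 = 21.
  i=3: a_3=1, p_3 = 1*173 + 33 = 206, q_3 = 1*21 + 4 = 25.
  i=4: a_4=2, p_4 = 2*206 + 173 = 585, q_4 = 2*25 + 21 = 71.
  i=5: a_5=5, p_5 = 5*585 + 206 = 3131, q_5 = 5*71 + 25 = 380.

8/1, 33/4, 173/21, 206/25, 585/71, 3131/380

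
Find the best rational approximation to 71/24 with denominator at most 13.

38/13

Expand x = 71/24 as a continued fraction with the Euclidean algorithm:
  71 = 2*24 + 23, so a_0 = 2.
  24 = 1*23 + 1, so a_1 = 1.
  23 = 23*1 + 0, so a_2 = 23.
so x = [2; 1, 23].
Convergents (p_i = a_i*p_{i-1} + p_{i-2}, q_i = a_i*q_{i-1} + q_{i-2} with p_{-2}=0, p_{-1}=1, q_{-2}=1, q_{-1}=0), until the denominator exceeds 13:
  i=0: a_0=2, p_0 = 2*1 + 0 = 2, q_0 = 2*0 + 1 = 1.
  i=1: a_1=1, p_1 = 1*2 + 1 = 3, q_1 = 1*1 + 0 = 1.
  i=2: a_2=23, p_2 = 23*3 + 2 = 71, q_2 = 23*1 + 1 = 24.
q_2 = 24 > 13, so the last convergent with denominator <= 13 is p_1/q_1 = 3/1.
The closest fraction with denominator <= 13 is either p_1/q_1 or the intermediate fraction (k*p_1 + p_0)/(k*q_1 + q_0) with the largest k >= 1 whose denominator stays <= 13; these approach x as k grows, and every other convergent or intermediate fraction in range is farther away.
Largest k: floor((13 - q_0)/q_1) = floor((13 - 1)/1) = 12.
That gives (12*3 + 2)/(12*1 + 1) = 38/13.
Compare the errors: |x - 3/1| = |71*1 - 3*24|/(24*1) = 1/24, and |x - 38/13| = |71*13 - 38*24|/(24*13) = 11/312.
Cross-multiplying, 11*24 = 264 < 312 = 1*312, so 11/312 is smaller: the intermediate fraction 38/13 is closer to x than 3/1.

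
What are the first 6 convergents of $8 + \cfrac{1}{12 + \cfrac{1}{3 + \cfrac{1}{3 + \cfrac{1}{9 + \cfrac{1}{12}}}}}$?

Using the convergent recurrence p_i = a_i*p_{i-1} + p_{i-2}, q_i = a_i*q_{i-1} + q_{i-2} with p_{-2}=0, p_{-1}=1, q_{-2}=1, q_{-1}=0:
  i=0: a_0=8, p_0 = 8*1 + 0 = 8, q_0 = 8*0 + 1 = 1.
  i=1: a_1=12, p_1 = 12*8 + 1 = 97, q_1 = 12*1 + 0 = 12.
  i=2: a_2=3, p_2 = 3*97 + 8 = 299, q_2 = 3*12 + 1 = 37.
  i=3: a_3=3, p_3 = 3*299 + 97 = 994, q_3 = 3*37 + 12 = 123.
  i=4: a_4=9, p_4 = 9*994 + 299 = 9245, q_4 = 9*123 + 37 = 1144.
  i=5: a_5=12, p_5 = 12*9245 + 994 = 111934, q_5 = 12*1144 + 123 = 13851.

8/1, 97/12, 299/37, 994/123, 9245/1144, 111934/13851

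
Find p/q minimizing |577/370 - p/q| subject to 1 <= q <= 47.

Expand x = 577/370 as a continued fraction with the Euclidean algorithm:
  577 = 1*370 + 207, so a_0 = 1.
  370 = 1*207 + 163, so a_1 = 1.
  207 = 1*163 + 44, so a_2 = 1.
  163 = 3*44 + 31, so a_3 = 3.
  44 = 1*31 + 13, so a_4 = 1.
  31 = 2*13 + 5, so a_5 = 2.
  13 = 2*5 + 3, so a_6 = 2.
  5 = 1*3 + 2, so a_7 = 1.
  3 = 1*2 + 1, so a_8 = 1.
  2 = 2*1 + 0, so a_9 = 2.
so x = [1; 1, 1, 3, 1, 2, 2, 1, 1, 2].
Convergents (p_i = a_i*p_{i-1} + p_{i-2}, q_i = a_i*q_{i-1} + q_{i-2} with p_{-2}=0, p_{-1}=1, q_{-2}=1, q_{-1}=0), until the denominator exceeds 47:
  i=0: a_0=1, p_0 = 1*1 + 0 = 1, q_0 = 1*0 + 1 = 1.
  i=1: a_1=1, p_1 = 1*1 + 1 = 2, q_1 = 1*1 + 0 = 1.
  i=2: a_2=1, p_2 = 1*2 + 1 = 3, q_2 = 1*1 + 1 = 2.
  i=3: a_3=3, p_3 = 3*3 + 2 = 11, q_3 = 3*2 + 1 = 7.
  i=4: a_4=1, p_4 = 1*11 + 3 = 14, q_4 = 1*7 + 2 = 9.
  i=5: a_5=2, p_5 = 2*14 + 11 = 39, q_5 = 2*9 + 7 = 25.
  i=6: a_6=2, p_6 = 2*39 + 14 = 92, q_6 = 2*25 + 9 = 59.
q_6 = 59 > 47, so the last convergent with denominator <= 47 is p_5/q_5 = 39/25.
The closest fraction with denominator <= 47 is either p_5/q_5 or the intermediate fraction (k*p_5 + p_4)/(k*q_5 + q_4) with the largest k >= 1 whose denominator stays <= 47; these approach x as k grows, and every other convergent or intermediate fraction in range is farther away.
Largest k: floor((47 - q_4)/q_5) = floor((47 - 9)/25) = 1.
That gives (1*39 + 14)/(1*25 + 9) = 53/34.
Compare the errors: |x - 39/25| = |577*25 - 39*370|/(370*25) = 5/9250, and |x - 53/34| = |577*34 - 53*370|/(370*34) = 8/12580.
Cross-multiplying, 5*12580 = 62900 < 74000 = 8*9250, so 5/9250 is smaller: the convergent 39/25 is closer to x than 53/34.

39/25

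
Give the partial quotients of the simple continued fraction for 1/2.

[0; 2]

Run the Euclidean algorithm on 1 and 2; the successive quotients are the partial quotients a_0, a_1, ... (each step inverts the fractional part left over by the previous one):
  1 = 0*2 + 1, so a_0 = 0.
  2 = 2*1 + 0, so a_1 = 2.
The remainder reaches 0 after 2 divisions, so the expansion has 2 partial quotients, read off in order.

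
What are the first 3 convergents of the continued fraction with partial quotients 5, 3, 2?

Using the convergent recurrence p_i = a_i*p_{i-1} + p_{i-2}, q_i = a_i*q_{i-1} + q_{i-2} with p_{-2}=0, p_{-1}=1, q_{-2}=1, q_{-1}=0:
  i=0: a_0=5, p_0 = 5*1 + 0 = 5, q_0 = 5*0 + 1 = 1.
  i=1: a_1=3, p_1 = 3*5 + 1 = 16, q_1 = 3*1 + 0 = 3.
  i=2: a_2=2, p_2 = 2*16 + 5 = 37, q_2 = 2*3 + 1 = 7.

5/1, 16/3, 37/7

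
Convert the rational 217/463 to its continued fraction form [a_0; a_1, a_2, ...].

Run the Euclidean algorithm on 217 and 463; the successive quotients are the partial quotients a_0, a_1, ... (each step inverts the fractional part left over by the previous one):
  217 = 0*463 + 217, so a_0 = 0.
  463 = 2*217 + 29, so a_1 = 2.
  217 = 7*29 + 14, so a_2 = 7.
  29 = 2*14 + 1, so a_3 = 2.
  14 = 14*1 + 0, so a_4 = 14.
The remainder reaches 0 after 5 divisions, so the expansion has 5 partial quotients, read off in order.

[0; 2, 7, 2, 14]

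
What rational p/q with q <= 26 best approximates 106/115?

Expand x = 106/115 as a continued fraction with the Euclidean algorithm:
  106 = 0*115 + 106, so a_0 = 0.
  115 = 1*106 + 9, so a_1 = 1.
  106 = 11*9 + 7, so a_2 = 11.
  9 = 1*7 + 2, so a_3 = 1.
  7 = 3*2 + 1, so a_4 = 3.
  2 = 2*1 + 0, so a_5 = 2.
so x = [0; 1, 11, 1, 3, 2].
Convergents (p_i = a_i*p_{i-1} + p_{i-2}, q_i = a_i*q_{i-1} + q_{i-2} with p_{-2}=0, p_{-1}=1, q_{-2}=1, q_{-1}=0), until the denominator exceeds 26:
  i=0: a_0=0, p_0 = 0*1 + 0 = 0, q_0 = 0*0 + 1 = 1.
  i=1: a_1=1, p_1 = 1*0 + 1 = 1, q_1 = 1*1 + 0 = 1.
  i=2: a_2=11, p_2 = 11*1 + 0 = 11, q_2 = 11*1 + 1 = 12.
  i=3: a_3=1, p_3 = 1*11 + 1 = 12, q_3 = 1*12 + 1 = 13.
  i=4: a_4=3, p_4 = 3*12 + 11 = 47, q_4 = 3*13 + 12 = 51.
q_4 = 51 > 26, so the last convergent with denominator <= 26 is p_3/q_3 = 12/13.
The closest fraction with denominator <= 26 is either p_3/q_3 or the intermediate fraction (k*p_3 + p_2)/(k*q_3 + q_2) with the largest k >= 1 whose denominator stays <= 26; these approach x as k grows, and every other convergent or intermediate fraction in range is farther away.
Largest k: floor((26 - q_2)/q_3) = floor((26 - 12)/13) = 1.
That gives (1*12 + 11)/(1*13 + 12) = 23/25.
Compare the errors: |x - 12/13| = |106*13 - 12*115|/(115*13) = 2/1495, and |x - 23/25| = |106*25 - 23*115|/(115*25) = 5/2875.
Cross-multiplying, 2*2875 = 5750 < 7475 = 5*1495, so 2/1495 is smaller: the convergent 12/13 is closer to x than 23/25.

12/13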